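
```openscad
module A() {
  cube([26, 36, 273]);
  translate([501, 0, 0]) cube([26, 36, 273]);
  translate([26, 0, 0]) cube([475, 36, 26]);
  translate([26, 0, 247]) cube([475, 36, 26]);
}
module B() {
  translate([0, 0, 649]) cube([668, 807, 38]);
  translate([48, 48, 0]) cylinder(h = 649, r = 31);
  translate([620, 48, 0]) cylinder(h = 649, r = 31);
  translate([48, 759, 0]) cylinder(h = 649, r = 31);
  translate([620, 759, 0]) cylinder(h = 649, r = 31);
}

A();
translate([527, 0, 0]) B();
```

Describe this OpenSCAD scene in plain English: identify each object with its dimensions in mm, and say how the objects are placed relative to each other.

A is a picture frame with a 475×221 mm rectangular opening (x by z) and a uniform 26 mm border on every side. Frame depth is 36 mm along y. It is built from two vertical stiles running the full outside height and two horizontal rails spanning the gap between the stiles.

B is a rectangular dining table. The top is 668×807×38 mm with its upper surface at z = 687 mm. It stands on four round legs of 62 mm diameter, each leg's bounding box inset 17 mm from the nearest pair of top edges, running from the floor to the underside of the top.

The table is against the picture frame's +x side, with their −y faces flush.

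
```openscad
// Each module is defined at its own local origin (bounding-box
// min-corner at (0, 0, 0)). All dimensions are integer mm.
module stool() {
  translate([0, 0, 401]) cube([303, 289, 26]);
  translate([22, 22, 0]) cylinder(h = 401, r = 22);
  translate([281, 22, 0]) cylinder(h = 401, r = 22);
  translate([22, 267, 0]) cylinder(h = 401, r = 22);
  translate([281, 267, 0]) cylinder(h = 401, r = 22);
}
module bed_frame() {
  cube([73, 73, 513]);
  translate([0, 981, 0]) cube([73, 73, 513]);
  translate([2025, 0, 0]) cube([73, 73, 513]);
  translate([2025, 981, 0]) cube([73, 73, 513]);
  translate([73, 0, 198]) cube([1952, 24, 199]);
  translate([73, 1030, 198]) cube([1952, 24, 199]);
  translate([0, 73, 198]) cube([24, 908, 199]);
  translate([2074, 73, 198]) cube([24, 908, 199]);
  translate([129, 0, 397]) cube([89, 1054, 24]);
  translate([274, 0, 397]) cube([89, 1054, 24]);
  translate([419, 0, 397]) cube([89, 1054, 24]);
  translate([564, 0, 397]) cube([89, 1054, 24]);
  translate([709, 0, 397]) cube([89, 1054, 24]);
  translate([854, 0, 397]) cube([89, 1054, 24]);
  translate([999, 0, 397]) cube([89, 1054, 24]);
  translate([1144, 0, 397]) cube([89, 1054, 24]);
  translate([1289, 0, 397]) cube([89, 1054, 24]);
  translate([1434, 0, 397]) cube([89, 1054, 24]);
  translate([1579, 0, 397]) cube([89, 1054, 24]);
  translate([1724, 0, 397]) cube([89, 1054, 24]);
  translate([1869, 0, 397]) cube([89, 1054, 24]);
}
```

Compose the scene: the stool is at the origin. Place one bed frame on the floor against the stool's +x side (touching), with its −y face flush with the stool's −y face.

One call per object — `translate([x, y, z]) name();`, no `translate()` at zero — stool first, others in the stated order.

stool();
translate([303, 0, 0]) bed_frame();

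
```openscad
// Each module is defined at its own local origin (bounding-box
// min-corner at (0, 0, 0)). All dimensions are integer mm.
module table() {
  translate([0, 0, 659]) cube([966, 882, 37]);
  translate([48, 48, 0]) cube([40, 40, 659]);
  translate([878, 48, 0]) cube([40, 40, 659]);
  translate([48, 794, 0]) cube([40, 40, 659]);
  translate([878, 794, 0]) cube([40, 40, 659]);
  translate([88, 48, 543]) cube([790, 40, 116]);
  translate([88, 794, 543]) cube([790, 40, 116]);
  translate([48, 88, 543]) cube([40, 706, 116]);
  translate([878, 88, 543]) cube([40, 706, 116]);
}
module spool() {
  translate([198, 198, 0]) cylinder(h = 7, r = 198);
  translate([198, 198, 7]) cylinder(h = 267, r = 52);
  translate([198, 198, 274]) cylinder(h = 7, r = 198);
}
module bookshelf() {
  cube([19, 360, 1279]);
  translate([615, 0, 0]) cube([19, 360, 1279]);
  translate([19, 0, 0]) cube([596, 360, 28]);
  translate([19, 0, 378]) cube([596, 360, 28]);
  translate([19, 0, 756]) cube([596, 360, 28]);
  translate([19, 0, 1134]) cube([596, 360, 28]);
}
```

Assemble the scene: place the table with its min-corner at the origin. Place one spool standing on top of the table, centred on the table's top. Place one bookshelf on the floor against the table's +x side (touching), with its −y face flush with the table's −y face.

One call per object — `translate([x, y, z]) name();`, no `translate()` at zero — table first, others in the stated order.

table();
translate([285, 243, 696]) spool();
translate([966, 0, 0]) bookshelf();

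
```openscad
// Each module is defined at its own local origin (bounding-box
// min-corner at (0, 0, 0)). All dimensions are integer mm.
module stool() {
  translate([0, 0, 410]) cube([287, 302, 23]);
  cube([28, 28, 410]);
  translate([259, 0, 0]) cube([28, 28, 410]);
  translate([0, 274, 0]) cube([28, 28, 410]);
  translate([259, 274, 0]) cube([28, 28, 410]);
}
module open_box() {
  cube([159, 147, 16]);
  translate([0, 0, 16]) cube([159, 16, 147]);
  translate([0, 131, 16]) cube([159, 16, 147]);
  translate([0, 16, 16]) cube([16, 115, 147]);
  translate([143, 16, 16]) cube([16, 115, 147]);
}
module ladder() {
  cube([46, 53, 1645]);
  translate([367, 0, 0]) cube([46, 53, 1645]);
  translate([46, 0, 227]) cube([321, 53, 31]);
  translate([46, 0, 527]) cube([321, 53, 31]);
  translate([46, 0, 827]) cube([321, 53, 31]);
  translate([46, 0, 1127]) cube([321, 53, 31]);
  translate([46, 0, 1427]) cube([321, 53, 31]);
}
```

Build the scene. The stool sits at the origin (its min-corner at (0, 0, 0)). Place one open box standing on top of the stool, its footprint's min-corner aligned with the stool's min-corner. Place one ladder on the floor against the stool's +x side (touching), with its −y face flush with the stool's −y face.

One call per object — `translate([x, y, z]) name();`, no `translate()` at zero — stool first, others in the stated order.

stool();
translate([0, 0, 433]) open_box();
translate([287, 0, 0]) ladder();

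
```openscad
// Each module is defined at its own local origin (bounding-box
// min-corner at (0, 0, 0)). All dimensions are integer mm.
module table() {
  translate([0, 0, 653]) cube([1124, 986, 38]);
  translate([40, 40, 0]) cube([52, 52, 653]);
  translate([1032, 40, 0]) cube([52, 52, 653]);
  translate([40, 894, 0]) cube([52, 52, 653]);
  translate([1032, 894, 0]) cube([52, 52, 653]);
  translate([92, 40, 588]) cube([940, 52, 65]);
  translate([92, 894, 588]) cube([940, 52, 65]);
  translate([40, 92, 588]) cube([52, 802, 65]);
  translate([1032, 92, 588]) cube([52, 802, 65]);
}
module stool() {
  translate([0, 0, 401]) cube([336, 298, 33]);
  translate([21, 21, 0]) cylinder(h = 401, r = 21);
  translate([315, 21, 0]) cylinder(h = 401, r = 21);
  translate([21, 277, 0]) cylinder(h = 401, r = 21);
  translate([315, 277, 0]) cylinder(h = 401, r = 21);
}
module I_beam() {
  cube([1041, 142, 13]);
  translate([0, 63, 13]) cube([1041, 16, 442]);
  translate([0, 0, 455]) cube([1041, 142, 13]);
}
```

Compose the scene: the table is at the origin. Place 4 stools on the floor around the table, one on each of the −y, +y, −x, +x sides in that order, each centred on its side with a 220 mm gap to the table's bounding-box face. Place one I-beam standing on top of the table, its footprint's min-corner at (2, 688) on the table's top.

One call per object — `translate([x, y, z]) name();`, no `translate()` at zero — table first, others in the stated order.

table();
translate([394, -518, 0]) stool();
translate([394, 1206, 0]) stool();
translate([-556, 344, 0]) stool();
translate([1344, 344, 0]) stool();
translate([2, 688, 691]) I_beam();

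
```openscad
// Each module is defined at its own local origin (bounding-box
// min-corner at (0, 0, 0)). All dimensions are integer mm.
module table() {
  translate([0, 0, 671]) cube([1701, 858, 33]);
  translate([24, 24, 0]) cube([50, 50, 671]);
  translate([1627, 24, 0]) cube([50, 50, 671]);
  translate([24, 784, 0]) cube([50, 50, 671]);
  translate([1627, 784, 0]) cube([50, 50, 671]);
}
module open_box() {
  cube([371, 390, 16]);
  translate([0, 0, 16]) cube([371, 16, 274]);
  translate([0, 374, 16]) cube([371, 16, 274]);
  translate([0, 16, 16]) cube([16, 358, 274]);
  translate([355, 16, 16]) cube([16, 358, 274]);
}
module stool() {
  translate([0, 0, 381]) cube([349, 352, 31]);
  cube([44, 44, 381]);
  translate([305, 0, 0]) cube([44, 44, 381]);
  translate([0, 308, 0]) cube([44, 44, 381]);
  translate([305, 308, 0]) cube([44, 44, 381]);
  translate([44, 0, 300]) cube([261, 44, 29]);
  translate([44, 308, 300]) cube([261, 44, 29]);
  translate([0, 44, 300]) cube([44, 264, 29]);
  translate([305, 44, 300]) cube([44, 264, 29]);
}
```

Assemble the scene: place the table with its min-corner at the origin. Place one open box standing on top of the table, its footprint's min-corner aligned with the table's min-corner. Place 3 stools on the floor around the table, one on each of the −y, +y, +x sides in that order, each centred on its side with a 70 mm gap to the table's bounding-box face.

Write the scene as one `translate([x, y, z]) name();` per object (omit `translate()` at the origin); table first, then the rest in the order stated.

table();
translate([0, 0, 704]) open_box();
translate([676, -422, 0]) stool();
translate([676, 928, 0]) stool();
translate([1771, 253, 0]) stool();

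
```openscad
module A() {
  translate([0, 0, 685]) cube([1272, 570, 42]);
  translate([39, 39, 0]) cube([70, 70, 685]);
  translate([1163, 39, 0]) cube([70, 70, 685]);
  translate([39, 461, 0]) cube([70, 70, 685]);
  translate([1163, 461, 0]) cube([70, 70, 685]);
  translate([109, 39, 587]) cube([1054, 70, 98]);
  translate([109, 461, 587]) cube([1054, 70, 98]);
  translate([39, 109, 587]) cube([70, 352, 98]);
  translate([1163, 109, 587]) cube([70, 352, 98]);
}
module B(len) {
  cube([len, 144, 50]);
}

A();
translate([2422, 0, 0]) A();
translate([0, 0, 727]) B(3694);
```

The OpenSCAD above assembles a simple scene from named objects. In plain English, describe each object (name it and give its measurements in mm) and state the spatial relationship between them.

A is a table with a 1272×570 mm rectangular top, 42 mm thick, top surface at z = 727 mm, supported by four 70×70 mm square legs, each inset 39 mm from the nearest pair of top edges, running from the floor. Four apron rails, 70 mm thick and 98 mm tall, run between adjacent legs with their top edges flush with the underside of the top and their outer faces flush with the legs' outer faces.

B is a rectangular beam 3694 mm long (x), 144 mm deep (y), 50 mm thick (z).

The beam spans the tops of two tables placed 1150 mm apart, resting at z = 727 mm.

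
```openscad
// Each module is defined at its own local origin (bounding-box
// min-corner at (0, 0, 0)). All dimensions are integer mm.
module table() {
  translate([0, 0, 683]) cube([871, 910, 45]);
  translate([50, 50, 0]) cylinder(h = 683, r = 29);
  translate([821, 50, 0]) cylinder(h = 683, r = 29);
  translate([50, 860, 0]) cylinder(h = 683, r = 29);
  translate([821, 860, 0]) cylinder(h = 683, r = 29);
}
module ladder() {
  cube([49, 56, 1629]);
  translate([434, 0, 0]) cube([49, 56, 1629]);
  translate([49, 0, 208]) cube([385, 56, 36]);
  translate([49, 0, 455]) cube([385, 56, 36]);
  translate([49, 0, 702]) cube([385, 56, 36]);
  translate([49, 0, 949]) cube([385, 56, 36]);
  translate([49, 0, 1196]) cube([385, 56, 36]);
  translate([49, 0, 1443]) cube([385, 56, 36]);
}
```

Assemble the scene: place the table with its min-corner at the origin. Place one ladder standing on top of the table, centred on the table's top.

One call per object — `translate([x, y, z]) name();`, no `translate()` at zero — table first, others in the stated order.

table();
translate([194, 427, 728]) ladder();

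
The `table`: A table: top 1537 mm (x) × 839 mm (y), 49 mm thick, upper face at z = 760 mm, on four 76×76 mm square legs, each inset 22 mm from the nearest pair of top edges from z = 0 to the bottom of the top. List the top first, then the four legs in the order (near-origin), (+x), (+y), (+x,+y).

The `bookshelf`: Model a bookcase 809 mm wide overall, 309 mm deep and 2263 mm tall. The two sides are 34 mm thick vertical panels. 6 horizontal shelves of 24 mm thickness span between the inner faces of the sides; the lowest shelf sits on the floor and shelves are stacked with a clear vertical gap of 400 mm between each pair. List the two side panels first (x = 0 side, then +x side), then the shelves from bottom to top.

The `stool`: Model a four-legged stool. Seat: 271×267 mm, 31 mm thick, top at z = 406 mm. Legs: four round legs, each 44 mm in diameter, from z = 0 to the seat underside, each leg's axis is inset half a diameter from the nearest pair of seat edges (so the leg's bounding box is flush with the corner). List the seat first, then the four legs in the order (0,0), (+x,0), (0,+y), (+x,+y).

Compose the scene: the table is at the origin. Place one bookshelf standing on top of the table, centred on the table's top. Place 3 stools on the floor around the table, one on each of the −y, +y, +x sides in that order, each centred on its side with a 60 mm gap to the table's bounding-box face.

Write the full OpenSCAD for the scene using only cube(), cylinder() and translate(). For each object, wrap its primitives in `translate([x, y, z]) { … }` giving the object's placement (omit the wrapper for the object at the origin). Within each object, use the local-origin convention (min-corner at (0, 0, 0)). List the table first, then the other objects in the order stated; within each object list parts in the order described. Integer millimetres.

translate([0, 0, 711]) cube([1537, 839, 49]);
translate([22, 22, 0]) cube([76, 76, 711]);
translate([1439, 22, 0]) cube([76, 76, 711]);
translate([22, 741, 0]) cube([76, 76, 711]);
translate([1439, 741, 0]) cube([76, 76, 711]);
translate([364, 265, 760]) {
  cube([34, 309, 2263]);
  translate([775, 0, 0]) cube([34, 309, 2263]);
  translate([34, 0, 0]) cube([741, 309, 24]);
  translate([34, 0, 424]) cube([741, 309, 24]);
  translate([34, 0, 848]) cube([741, 309, 24]);
  translate([34, 0, 1272]) cube([741, 309, 24]);
  translate([34, 0, 1696]) cube([741, 309, 24]);
  translate([34, 0, 2120]) cube([741, 309, 24]);
}
translate([633, -327, 0]) {
  translate([0, 0, 375]) cube([271, 267, 31]);
  translate([22, 22, 0]) cylinder(h = 375, r = 22);
  translate([249, 22, 0]) cylinder(h = 375, r = 22);
  translate([22, 245, 0]) cylinder(h = 375, r = 22);
  translate([249, 245, 0]) cylinder(h = 375, r = 22);
}
translate([633, 899, 0]) {
  translate([0, 0, 375]) cube([271, 267, 31]);
  translate([22, 22, 0]) cylinder(h = 375, r = 22);
  translate([249, 22, 0]) cylinder(h = 375, r = 22);
  translate([22, 245, 0]) cylinder(h = 375, r = 22);
  translate([249, 245, 0]) cylinder(h = 375, r = 22);
}
translate([1597, 286, 0]) {
  translate([0, 0, 375]) cube([271, 267, 31]);
  translate([22, 22, 0]) cylinder(h = 375, r = 22);
  translate([249, 22, 0]) cylinder(h = 375, r = 22);
  translate([22, 245, 0]) cylinder(h = 375, r = 22);
  translate([249, 245, 0]) cylinder(h = 375, r = 22);
}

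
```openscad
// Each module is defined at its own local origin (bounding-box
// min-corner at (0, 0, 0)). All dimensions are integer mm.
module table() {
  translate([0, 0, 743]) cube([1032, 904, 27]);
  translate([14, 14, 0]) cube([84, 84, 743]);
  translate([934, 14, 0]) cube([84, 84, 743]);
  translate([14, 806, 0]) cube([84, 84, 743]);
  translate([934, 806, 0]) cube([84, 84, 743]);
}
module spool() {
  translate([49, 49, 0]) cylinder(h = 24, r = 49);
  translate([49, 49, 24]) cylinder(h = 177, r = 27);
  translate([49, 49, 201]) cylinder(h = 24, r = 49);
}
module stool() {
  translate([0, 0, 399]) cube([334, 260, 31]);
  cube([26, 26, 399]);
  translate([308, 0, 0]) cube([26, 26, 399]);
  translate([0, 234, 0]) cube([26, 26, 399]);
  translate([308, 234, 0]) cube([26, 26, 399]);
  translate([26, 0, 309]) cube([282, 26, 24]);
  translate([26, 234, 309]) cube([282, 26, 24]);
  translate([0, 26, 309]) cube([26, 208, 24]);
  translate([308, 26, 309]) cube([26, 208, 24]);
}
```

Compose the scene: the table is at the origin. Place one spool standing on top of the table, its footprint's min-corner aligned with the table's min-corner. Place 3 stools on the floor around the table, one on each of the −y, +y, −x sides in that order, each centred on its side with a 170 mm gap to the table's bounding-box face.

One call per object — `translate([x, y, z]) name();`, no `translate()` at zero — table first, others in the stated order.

table();
translate([0, 0, 770]) spool();
translate([349, -430, 0]) stool();
translate([349, 1074, 0]) stool();
translate([-504, 322, 0]) stool();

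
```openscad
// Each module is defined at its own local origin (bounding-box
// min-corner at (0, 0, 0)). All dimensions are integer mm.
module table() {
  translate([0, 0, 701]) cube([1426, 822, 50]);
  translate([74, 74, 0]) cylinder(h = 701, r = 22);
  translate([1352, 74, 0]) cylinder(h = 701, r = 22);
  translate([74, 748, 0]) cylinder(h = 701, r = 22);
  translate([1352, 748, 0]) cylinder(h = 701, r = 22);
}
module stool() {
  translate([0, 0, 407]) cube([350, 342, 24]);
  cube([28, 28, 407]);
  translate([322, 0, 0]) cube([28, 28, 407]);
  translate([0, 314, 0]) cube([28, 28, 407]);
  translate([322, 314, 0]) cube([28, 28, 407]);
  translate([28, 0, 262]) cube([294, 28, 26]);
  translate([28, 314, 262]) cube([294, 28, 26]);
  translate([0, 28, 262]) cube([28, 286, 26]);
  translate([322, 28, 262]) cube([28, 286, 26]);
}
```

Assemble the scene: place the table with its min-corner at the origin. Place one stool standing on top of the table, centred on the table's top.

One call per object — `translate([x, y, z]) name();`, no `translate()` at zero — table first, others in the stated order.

table();
translate([538, 240, 751]) stool();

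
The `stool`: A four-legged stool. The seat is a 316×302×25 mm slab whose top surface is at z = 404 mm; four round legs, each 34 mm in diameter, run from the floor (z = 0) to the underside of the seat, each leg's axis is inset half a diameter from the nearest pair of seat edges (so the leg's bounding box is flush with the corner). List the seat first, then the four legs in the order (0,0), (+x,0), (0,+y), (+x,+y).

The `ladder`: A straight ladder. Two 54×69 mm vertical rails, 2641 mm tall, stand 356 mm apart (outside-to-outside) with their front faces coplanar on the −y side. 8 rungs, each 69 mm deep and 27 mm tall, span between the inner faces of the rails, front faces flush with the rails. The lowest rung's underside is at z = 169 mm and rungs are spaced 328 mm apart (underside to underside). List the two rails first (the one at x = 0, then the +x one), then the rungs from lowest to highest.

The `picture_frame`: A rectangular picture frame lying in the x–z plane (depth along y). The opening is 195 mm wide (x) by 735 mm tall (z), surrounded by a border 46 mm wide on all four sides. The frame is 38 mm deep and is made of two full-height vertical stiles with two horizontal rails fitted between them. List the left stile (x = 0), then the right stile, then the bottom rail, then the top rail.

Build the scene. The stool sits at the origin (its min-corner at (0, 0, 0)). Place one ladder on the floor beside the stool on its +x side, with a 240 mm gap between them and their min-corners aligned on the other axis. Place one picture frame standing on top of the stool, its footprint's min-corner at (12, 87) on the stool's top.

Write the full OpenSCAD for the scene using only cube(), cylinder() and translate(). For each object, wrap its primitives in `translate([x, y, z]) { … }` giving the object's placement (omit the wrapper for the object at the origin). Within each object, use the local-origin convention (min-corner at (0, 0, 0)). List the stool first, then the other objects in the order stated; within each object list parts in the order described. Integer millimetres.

translate([0, 0, 379]) cube([316, 302, 25]);
translate([17, 17, 0]) cylinder(h = 379, r = 17);
translate([299, 17, 0]) cylinder(h = 379, r = 17);
translate([17, 285, 0]) cylinder(h = 379, r = 17);
translate([299, 285, 0]) cylinder(h = 379, r = 17);
translate([556, 0, 0]) {
  cube([54, 69, 2641]);
  translate([302, 0, 0]) cube([54, 69, 2641]);
  translate([54, 0, 169]) cube([248, 69, 27]);
  translate([54, 0, 497]) cube([248, 69, 27]);
  translate([54, 0, 825]) cube([248, 69, 27]);
  translate([54, 0, 1153]) cube([248, 69, 27]);
  translate([54, 0, 1481]) cube([248, 69, 27]);
  translate([54, 0, 1809]) cube([248, 69, 27]);
  translate([54, 0, 2137]) cube([248, 69, 27]);
  translate([54, 0, 2465]) cube([248, 69, 27]);
}
translate([12, 87, 404]) {
  cube([46, 38, 827]);
  translate([241, 0, 0]) cube([46, 38, 827]);
  translate([46, 0, 0]) cube([195, 38, 46]);
  translate([46, 0, 781]) cube([195, 38, 46]);
}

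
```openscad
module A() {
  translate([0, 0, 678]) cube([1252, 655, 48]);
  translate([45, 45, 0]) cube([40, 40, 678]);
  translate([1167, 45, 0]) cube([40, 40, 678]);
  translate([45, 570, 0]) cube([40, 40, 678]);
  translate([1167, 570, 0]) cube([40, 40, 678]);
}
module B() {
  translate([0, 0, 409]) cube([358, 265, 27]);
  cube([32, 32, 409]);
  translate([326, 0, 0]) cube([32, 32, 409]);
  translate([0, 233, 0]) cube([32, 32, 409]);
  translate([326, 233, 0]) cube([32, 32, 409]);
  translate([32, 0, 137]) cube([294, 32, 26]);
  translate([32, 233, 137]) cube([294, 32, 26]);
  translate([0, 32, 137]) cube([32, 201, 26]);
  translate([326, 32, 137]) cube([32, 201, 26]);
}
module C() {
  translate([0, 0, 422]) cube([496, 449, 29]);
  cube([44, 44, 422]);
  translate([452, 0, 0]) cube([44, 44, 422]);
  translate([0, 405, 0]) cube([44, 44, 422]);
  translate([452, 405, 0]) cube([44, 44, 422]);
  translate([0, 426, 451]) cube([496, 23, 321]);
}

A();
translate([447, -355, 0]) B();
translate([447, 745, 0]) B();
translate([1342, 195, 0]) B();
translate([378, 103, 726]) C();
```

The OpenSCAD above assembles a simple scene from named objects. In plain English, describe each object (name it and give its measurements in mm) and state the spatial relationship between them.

A is a rectangular dining table. The top is 1252×655×48 mm with its upper surface at z = 726 mm. It stands on four 40×40 mm square legs, each inset 45 mm from the nearest pair of top edges, running from the floor to the underside of the top.

B is a four-legged stool. The seat is a 358×265×27 mm slab whose top surface is at z = 436 mm; four square legs, each 32×32 mm in cross-section, run from the floor (z = 0) to the underside of the seat, each flush with a corner of the seat. Four stretchers, 32 mm wide and 26 mm tall, connect adjacent legs with their undersides at z = 137 mm, each running between the inner faces of the legs it joins and aligned with the legs' outer faces on the other axis.

C is a chair: 496×449 mm seat, 29 mm thick, top at z = 451 mm, on four 44 mm square corner legs flush with the seat edges. A 23 mm thick backrest slab spans the full seat width, extending 321 mm above the seat top, its back face flush with the seat's +y edge.

Three stools sit around the table at the −y, +y, +x sides. The chair is on top of the table, centred.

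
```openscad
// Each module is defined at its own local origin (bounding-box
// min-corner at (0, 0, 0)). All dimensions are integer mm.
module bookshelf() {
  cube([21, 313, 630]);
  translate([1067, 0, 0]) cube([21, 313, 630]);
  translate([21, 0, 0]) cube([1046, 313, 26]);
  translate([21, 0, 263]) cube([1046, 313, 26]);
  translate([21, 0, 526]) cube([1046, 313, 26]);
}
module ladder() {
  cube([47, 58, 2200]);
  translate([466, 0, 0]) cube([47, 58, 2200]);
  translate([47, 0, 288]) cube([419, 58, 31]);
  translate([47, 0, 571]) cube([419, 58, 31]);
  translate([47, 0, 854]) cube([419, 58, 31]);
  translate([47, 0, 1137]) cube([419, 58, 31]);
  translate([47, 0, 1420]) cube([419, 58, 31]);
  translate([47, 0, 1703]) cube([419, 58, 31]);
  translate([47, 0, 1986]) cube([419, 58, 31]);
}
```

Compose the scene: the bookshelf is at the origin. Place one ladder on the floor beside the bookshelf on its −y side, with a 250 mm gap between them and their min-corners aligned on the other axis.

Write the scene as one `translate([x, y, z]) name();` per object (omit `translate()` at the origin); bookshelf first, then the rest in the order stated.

bookshelf();
translate([0, -308, 0]) ladder();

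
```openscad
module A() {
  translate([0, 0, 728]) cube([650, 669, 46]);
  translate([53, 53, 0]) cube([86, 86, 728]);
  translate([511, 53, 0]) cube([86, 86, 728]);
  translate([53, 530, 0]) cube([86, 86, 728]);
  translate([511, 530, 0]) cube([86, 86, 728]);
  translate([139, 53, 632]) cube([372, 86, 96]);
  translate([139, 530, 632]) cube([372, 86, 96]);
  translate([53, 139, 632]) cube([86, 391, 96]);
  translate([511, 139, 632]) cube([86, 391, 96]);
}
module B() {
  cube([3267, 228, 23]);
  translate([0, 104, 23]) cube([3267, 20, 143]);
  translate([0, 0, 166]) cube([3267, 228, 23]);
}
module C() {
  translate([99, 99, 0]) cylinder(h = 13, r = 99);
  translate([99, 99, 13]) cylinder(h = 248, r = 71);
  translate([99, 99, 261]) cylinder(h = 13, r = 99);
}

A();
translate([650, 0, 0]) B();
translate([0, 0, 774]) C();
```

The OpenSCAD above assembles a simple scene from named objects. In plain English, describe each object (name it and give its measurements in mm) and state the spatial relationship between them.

A is a table: top 650 mm (x) × 669 mm (y), 46 mm thick, upper face at z = 774 mm, on four 86×86 mm square legs, each inset 53 mm from the nearest pair of top edges, running from z = 0 to the bottom of the top. Four apron rails, 86 mm thick and 96 mm tall, run between adjacent legs with their top edges flush with the underside of the top and their outer faces flush with the legs' outer faces.

B is an I-beam lying along x, 3267 mm long. Overall section height 189 mm. Two flanges 228 mm wide (y) and 23 mm thick, one on the floor and one at the top; a web 20 mm thick runs between them, centred on the flange width.

C is a spool: two coaxial disc flanges of radius 99 mm and thickness 13 mm, joined by a core cylinder of radius 71 mm and height 248 mm. The lower flange rests on z = 0 and the three cylinders share a vertical axis.

The I-beam is against the table's +x side, with their −y faces flush. The spool is on top of the table.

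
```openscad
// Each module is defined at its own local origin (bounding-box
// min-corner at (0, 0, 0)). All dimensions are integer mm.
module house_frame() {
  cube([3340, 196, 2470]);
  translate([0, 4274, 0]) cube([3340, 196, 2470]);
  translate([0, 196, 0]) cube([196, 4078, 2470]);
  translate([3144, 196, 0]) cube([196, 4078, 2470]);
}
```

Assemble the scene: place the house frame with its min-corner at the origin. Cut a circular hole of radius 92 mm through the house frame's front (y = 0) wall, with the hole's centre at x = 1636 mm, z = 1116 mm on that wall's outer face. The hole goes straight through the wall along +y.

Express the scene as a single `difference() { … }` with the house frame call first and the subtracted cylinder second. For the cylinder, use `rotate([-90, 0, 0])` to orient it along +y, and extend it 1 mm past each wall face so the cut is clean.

difference() {
  house_frame();
  translate([1636, -1, 1116]) rotate([-90, 0, 0]) cylinder(h = 198, r = 92);
}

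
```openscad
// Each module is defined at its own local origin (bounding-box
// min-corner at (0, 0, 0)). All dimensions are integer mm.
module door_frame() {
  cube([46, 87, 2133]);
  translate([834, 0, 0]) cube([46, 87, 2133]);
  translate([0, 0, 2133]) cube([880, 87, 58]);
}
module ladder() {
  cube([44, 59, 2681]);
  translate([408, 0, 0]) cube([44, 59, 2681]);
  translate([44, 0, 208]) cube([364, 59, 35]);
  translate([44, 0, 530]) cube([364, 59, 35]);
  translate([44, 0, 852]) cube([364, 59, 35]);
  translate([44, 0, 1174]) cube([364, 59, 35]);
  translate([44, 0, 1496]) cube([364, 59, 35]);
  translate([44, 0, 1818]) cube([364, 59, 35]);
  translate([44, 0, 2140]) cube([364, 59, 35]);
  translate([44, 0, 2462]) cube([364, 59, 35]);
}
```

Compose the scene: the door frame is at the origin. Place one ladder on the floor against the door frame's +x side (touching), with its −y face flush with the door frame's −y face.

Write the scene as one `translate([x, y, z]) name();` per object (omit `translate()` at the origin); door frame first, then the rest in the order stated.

door_frame();
translate([880, 0, 0]) ladder();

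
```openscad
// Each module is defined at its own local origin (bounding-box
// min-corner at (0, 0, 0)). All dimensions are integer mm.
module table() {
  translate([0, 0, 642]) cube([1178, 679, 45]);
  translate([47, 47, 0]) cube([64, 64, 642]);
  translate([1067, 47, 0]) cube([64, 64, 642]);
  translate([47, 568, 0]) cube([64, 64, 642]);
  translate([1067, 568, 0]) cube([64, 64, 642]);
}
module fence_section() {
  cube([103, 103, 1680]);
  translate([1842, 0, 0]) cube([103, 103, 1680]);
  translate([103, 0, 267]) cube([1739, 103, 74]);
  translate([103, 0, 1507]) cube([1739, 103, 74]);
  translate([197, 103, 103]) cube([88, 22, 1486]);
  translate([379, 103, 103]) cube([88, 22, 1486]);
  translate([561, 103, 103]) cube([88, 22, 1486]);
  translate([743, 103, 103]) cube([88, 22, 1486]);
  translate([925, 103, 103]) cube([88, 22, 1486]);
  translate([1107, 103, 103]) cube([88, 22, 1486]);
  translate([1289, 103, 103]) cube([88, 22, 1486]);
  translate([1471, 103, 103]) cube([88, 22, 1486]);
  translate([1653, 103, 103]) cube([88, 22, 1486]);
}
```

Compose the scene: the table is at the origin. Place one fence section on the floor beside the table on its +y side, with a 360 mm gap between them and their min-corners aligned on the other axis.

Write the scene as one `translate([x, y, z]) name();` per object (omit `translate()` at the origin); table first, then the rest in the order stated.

table();
translate([0, 1039, 0]) fence_section();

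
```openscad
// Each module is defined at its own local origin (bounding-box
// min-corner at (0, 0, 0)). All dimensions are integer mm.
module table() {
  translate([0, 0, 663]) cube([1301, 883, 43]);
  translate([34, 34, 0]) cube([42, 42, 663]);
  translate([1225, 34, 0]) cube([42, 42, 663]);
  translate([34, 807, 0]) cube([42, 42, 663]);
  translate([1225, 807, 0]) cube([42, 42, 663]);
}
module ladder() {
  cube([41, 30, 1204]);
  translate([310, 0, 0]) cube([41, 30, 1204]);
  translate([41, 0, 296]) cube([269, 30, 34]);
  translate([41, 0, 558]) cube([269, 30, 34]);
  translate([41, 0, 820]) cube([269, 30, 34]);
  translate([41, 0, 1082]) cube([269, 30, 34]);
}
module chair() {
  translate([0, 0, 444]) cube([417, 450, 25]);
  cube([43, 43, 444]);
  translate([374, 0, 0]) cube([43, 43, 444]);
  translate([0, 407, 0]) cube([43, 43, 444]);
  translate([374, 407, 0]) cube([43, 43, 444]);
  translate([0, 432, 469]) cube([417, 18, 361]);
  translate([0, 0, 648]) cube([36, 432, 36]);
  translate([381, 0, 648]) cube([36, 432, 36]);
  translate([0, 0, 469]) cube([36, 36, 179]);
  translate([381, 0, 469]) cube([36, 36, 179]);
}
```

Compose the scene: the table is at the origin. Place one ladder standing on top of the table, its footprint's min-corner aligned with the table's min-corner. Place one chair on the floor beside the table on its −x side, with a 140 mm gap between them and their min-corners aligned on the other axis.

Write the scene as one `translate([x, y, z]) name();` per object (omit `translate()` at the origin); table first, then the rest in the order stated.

table();
translate([0, 0, 706]) ladder();
translate([-557, 0, 0]) chair();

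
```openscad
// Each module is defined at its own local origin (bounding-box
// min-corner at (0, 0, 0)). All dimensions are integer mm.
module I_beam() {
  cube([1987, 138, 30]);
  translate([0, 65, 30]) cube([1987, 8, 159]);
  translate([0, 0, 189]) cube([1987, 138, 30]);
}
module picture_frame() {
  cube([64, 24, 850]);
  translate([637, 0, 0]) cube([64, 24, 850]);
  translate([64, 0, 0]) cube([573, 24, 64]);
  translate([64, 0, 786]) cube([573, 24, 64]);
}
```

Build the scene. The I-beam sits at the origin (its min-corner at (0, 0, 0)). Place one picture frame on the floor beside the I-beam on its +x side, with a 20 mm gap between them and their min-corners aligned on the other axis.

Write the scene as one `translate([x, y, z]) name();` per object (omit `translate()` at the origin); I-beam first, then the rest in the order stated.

I_beam();
translate([2007, 0, 0]) picture_frame();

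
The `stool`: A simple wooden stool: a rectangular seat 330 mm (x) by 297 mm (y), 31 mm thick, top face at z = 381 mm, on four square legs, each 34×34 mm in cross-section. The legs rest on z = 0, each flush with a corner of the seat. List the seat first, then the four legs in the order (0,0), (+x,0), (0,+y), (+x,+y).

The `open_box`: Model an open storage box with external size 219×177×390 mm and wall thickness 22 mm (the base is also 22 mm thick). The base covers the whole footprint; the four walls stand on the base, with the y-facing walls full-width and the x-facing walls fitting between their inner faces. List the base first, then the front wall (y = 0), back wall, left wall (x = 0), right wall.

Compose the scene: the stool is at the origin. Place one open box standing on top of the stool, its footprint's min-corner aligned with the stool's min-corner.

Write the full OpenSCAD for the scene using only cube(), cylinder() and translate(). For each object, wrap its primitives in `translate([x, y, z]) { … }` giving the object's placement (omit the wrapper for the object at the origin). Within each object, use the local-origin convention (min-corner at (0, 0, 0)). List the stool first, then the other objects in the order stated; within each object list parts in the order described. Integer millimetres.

translate([0, 0, 350]) cube([330, 297, 31]);
cube([34, 34, 350]);
translate([296, 0, 0]) cube([34, 34, 350]);
translate([0, 263, 0]) cube([34, 34, 350]);
translate([296, 263, 0]) cube([34, 34, 350]);
translate([0, 0, 381]) {
  cube([219, 177, 22]);
  translate([0, 0, 22]) cube([219, 22, 368]);
  translate([0, 155, 22]) cube([219, 22, 368]);
  translate([0, 22, 22]) cube([22, 133, 368]);
  translate([197, 22, 22]) cube([22, 133, 368]);
}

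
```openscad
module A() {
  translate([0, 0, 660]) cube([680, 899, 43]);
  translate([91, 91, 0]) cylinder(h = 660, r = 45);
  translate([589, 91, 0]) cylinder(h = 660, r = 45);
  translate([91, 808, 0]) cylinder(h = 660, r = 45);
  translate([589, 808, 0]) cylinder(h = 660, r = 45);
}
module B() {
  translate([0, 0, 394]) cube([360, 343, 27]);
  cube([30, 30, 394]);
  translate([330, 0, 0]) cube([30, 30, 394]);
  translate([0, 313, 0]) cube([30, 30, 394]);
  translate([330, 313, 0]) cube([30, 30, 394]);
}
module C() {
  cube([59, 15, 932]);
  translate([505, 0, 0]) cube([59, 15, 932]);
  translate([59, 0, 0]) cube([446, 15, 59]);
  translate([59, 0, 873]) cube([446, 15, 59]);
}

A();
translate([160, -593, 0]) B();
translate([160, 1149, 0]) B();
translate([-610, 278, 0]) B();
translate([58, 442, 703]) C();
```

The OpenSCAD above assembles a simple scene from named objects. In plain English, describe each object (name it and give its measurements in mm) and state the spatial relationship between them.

A is a rectangular dining table. The top is 680×899×43 mm with its upper surface at z = 703 mm. It stands on four round legs of 90 mm diameter, each leg's bounding box inset 46 mm from the nearest pair of top edges, running from the floor to the underside of the top.

B is a four-legged stool. The seat is 360×343 mm, 27 mm thick, top at z = 421 mm. It stands on four square legs, each 30×30 mm in cross-section, from z = 0 to the seat underside, each flush with a corner of the seat.

C is a rectangular picture frame lying in the x–z plane (depth along y). The opening is 446 mm wide (x) by 814 mm tall (z), surrounded by a border 59 mm wide on all four sides. The frame is 15 mm deep and is made of two full-height vertical stiles with two horizontal rails fitted between them.

Three stools sit around the table at the −y, +y, −x sides. The picture frame is on top of the table, centred.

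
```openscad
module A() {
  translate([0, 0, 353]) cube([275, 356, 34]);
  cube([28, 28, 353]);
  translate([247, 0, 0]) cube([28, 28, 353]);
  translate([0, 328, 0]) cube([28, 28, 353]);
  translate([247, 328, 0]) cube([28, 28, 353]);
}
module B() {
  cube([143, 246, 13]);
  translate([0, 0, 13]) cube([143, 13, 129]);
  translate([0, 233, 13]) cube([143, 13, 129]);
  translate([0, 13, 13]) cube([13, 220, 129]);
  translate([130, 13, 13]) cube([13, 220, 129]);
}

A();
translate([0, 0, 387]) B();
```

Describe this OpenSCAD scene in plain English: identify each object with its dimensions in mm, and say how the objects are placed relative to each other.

A is a four-legged stool. The seat is 275×356 mm, 34 mm thick, top at z = 387 mm. It stands on four square legs, each 28×28 mm in cross-section, from z = 0 to the seat underside, each flush with a corner of the seat.

B is an open storage box with external size 143×246×142 mm and wall thickness 13 mm (the base is also 13 mm thick). The base covers the whole footprint; the four walls stand on the base, with the y-facing walls full-width and the x-facing walls fitting between their inner faces.

The open box is on top of the stool.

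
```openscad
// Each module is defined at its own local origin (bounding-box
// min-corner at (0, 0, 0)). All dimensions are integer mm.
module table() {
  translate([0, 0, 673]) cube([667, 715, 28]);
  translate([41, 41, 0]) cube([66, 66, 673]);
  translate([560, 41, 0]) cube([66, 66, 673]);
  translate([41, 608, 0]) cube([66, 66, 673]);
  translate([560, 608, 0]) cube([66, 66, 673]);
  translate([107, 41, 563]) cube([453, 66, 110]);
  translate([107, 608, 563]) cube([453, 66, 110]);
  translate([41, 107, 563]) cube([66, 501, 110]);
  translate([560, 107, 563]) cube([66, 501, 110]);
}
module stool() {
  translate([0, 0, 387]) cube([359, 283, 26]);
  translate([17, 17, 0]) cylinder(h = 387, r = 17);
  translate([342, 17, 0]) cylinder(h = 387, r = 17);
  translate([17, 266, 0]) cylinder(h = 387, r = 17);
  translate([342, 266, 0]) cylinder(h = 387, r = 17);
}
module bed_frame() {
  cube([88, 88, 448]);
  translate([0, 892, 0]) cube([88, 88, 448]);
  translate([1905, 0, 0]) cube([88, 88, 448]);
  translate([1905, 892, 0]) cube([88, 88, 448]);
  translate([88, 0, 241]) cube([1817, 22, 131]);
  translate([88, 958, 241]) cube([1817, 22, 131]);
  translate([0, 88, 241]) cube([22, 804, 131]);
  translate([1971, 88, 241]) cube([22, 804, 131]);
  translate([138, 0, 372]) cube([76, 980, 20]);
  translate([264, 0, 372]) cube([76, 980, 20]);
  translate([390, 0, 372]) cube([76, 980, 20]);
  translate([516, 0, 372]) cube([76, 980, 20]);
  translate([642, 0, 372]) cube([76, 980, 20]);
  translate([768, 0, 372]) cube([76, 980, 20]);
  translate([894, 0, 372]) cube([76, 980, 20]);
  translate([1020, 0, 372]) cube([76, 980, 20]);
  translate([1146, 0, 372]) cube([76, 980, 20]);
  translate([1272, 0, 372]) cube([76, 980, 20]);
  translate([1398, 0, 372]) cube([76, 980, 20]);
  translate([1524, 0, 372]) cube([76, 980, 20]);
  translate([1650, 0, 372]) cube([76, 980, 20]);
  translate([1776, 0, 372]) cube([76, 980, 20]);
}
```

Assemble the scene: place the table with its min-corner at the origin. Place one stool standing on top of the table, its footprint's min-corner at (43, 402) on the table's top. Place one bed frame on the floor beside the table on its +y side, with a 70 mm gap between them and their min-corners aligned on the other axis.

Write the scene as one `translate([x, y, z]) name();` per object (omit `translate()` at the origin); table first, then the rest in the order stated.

table();
translate([43, 402, 701]) stool();
translate([0, 785, 0]) bed_frame();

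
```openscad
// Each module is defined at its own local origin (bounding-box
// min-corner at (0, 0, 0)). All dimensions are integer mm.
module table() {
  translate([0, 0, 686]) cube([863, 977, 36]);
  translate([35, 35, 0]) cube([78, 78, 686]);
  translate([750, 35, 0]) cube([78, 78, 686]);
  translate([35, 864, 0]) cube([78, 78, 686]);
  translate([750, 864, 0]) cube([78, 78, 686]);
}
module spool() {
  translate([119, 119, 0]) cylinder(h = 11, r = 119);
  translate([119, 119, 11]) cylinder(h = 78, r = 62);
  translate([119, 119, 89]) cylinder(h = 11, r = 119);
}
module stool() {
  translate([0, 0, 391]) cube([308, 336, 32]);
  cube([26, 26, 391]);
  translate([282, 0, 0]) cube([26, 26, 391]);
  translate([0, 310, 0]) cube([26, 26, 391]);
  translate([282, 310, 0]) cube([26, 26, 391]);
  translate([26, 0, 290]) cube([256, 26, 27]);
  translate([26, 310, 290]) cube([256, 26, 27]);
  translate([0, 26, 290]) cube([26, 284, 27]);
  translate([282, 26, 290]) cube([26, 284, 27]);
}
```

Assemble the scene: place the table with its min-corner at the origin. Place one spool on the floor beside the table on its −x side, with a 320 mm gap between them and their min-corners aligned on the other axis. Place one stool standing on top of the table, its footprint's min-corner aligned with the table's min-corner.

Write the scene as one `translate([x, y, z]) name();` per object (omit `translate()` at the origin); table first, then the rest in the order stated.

table();
translate([-558, 0, 0]) spool();
translate([0, 0, 722]) stool();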